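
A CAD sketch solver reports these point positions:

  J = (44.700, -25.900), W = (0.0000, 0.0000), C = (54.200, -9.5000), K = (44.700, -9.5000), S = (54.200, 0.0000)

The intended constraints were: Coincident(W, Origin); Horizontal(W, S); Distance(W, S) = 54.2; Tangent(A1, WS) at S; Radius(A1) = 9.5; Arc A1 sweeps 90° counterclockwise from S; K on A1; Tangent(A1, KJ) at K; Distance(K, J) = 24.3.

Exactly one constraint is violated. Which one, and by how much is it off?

Distance(K, J) = 24.3 — off by 7.90.

W = (0.00, 0.00) ✓; W.y = 0.00, S.y = 0.00 ✓; |WS| = 54.20 ✓; ∠(CS, SW) = 90.00° ✓; |CS| = 9.500 ✓; bearing(C→K) − bearing(C→S) = 90.00° ✓; |CK| = 9.500 ✓; ∠(CK, KJ) = 90.00° ✓; |KJ| = 16.40 ✗.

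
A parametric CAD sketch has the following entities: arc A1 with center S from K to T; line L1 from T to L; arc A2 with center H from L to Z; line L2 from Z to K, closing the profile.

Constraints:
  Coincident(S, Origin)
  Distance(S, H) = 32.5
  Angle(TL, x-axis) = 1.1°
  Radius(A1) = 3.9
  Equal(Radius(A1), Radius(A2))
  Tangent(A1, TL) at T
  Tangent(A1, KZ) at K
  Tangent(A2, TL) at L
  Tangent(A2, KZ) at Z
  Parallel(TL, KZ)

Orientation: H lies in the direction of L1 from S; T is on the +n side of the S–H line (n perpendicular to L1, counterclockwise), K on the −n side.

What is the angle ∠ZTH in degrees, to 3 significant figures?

6.65°

The slot axis is L1's direction at 1.1°, so u = (cos 1.1°, sin 1.1°) = (1.00, 0.0192) and n = (−sin 1.1°, cos 1.1°) = (-0.0192, 1.00). S is at the origin and H lies 32.5 along u from S, so H = 32.5·u = (32.5, 0.624). Tangency of A1 to both parallel lines with radius 3.9 puts T and K at S ± 3.9·n: T = (-0.0749, 3.90), K = (0.0749, -3.90). Equal radii place L and Z the same way about H: L = H + 3.9·n = (32.4, 4.52), Z = H − 3.9·n = (32.6, -3.28). Then cos ∠ZTH = TZ·TH / (|TZ||TH|), giving 6.65°.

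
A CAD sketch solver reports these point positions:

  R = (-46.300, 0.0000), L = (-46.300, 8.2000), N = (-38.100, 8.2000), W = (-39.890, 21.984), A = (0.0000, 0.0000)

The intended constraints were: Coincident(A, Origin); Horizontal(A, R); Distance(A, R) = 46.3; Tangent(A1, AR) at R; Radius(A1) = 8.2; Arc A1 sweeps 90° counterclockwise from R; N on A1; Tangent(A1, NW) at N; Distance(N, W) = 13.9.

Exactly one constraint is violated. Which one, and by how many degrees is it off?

Tangent(A1, NW) at N — off by 7.40°.

A = (0.00, 0.00) ✓; A.y = 0.00, R.y = 0.00 ✓; |AR| = 46.30 ✓; ∠(LR, RA) = 90.00° ✓; |LR| = 8.200 ✓; bearing(L→N) − bearing(L→R) = 90.00° ✓; |LN| = 8.200 ✓; ∠(LN, NW) = 82.60° ✗; |NW| = 13.90 ✓.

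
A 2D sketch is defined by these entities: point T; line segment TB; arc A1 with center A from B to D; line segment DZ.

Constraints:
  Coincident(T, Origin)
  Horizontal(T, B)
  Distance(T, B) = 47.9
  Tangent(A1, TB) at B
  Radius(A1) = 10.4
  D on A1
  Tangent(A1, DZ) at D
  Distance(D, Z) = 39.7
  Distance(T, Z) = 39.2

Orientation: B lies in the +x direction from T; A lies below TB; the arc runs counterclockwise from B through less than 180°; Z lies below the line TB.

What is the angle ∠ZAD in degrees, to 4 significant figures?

75.32°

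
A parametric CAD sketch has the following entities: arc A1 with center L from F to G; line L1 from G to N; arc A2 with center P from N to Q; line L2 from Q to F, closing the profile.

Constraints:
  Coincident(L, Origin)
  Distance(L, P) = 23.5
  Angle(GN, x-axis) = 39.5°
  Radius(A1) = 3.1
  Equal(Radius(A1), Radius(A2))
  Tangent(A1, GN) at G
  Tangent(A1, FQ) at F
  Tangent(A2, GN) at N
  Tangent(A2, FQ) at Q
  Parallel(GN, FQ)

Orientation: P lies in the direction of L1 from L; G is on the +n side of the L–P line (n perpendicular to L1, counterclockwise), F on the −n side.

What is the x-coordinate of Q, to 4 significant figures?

20.11

The slot axis is L1's direction at 39.5°, so u = (cos 39.5°, sin 39.5°) = (0.7716, 0.6361) and n = (−sin 39.5°, cos 39.5°) = (-0.6361, 0.7716). L is at the origin and P lies 23.5 along u from L, so P = 23.5·u = (18.13, 14.95). Tangency of A1 to both parallel lines with radius 3.1 puts G and F at L ± 3.1·n: G = (-1.972, 2.392), F = (1.972, -2.392). Equal radii place N and Q the same way about P: N = P + 3.1·n = (16.16, 17.34), Q = P − 3.1·n = (20.11, 12.56). So Q.x = 20.11.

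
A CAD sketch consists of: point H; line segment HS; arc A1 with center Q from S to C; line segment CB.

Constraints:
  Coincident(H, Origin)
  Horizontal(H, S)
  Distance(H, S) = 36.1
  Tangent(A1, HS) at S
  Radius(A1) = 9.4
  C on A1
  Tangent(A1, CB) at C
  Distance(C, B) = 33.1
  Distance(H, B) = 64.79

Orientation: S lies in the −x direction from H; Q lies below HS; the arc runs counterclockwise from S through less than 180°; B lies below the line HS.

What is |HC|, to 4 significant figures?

46.09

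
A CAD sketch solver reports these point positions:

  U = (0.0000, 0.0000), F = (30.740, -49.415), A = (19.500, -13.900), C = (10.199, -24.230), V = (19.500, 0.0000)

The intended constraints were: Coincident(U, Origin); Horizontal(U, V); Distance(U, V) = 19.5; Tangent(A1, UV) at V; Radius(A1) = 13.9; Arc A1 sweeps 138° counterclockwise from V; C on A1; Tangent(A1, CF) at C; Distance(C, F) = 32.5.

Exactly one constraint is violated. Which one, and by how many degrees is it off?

Tangent(A1, CF) at C — off by 8.80°.

U = (0.00, 0.00) ✓; U.y = 0.00, V.y = 0.00 ✓; |UV| = 19.50 ✓; ∠(AV, VU) = 90.00° ✓; |AV| = 13.90 ✓; bearing(A→C) − bearing(A→V) = 138.0° ✓; |AC| = 13.90 ✓; ∠(AC, CF) = 98.80° ✗; |CF| = 32.50 ✓.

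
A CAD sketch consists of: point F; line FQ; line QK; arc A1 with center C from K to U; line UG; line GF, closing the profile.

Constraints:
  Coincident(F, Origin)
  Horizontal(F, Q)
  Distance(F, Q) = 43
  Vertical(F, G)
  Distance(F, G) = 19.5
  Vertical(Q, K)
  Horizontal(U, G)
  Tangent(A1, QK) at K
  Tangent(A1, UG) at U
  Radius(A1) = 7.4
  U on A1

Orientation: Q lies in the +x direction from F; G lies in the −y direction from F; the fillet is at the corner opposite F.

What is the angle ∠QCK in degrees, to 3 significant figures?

58.6°

The virtual corner opposite F is at (43.0, -19.5). The tangent condition forces CK to be normal to QK and the tangent condition forces CU to be normal to UG, with radius 7.4, so the center C sits 7.4 in from both sides at C = (35.6, -12.1). That places the tangent points at K = (43.0, -12.1) on QK and U = (35.6, -19.5) on UG. Then cos ∠QCK = CQ·CK / (|CQ||CK|), giving 58.6°.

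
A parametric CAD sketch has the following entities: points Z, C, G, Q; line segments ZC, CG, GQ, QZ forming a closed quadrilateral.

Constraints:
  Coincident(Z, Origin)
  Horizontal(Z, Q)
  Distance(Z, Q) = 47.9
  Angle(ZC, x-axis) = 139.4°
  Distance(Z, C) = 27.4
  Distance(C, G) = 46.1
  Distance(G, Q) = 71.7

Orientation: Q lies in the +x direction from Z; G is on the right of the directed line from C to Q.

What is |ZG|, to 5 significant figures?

33.458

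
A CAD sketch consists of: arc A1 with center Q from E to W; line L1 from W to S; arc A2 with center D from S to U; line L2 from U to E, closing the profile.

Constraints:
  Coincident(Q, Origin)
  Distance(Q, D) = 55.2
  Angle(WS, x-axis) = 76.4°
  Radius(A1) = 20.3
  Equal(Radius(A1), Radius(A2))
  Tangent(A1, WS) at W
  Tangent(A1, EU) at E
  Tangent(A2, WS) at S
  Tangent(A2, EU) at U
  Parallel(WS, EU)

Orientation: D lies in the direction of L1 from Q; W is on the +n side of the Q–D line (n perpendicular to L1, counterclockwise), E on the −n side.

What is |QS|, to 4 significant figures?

58.81

The slot axis is L1's direction at 76.4°, so u = (cos 76.4°, sin 76.4°) = (0.2351, 0.9720) and n = (−sin 76.4°, cos 76.4°) = (-0.9720, 0.2351). Q is at the origin and D lies 55.2 along u from Q, so D = 55.2·u = (12.98, 53.65). Tangency of A1 to both parallel lines with radius 20.3 puts W and E at Q ± 20.3·n: W = (-19.73, 4.773), E = (19.73, -4.773). Equal radii place S and U the same way about D: S = D + 20.3·n = (-6.751, 58.43), U = D − 20.3·n = (32.71, 48.88). Then |QS| = |S − Q| = 58.81.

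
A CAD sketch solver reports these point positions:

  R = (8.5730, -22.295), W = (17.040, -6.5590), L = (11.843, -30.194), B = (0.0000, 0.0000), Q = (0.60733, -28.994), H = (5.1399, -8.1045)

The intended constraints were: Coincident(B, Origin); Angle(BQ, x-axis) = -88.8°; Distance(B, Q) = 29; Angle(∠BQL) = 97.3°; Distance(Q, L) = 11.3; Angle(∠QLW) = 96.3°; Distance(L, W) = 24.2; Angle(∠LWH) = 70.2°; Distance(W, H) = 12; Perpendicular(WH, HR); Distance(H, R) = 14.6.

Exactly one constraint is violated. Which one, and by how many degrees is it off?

Perpendicular(WH, HR) — off by 6.20°.

B = (0.00, 0.00) ✓; BQ at -88.80° ✓; |BQ| = 29.00 ✓; ∠BQL = 97.30° ✓; |QL| = 11.30 ✓; ∠QLW = 96.30° ✓; |LW| = 24.20 ✓; ∠LWH = 70.20° ✓; |WH| = 12.00 ✓; ∠(WH, HR) = 96.20° ✗; |HR| = 14.60 ✓.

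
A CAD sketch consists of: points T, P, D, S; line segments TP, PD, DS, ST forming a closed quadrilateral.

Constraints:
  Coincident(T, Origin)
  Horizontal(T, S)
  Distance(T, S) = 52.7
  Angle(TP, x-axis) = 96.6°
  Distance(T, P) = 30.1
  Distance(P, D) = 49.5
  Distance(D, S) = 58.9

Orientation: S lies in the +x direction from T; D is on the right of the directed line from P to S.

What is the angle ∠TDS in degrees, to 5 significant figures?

62.308°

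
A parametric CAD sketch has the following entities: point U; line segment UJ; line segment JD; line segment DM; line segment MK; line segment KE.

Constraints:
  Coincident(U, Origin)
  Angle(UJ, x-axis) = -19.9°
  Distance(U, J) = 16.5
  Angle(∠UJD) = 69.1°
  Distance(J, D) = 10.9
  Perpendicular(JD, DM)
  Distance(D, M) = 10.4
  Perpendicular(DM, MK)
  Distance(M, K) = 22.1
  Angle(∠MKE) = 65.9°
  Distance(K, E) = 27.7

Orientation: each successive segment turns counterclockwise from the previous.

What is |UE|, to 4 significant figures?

30.85

U is at the origin; UJ runs at -19.9° with length 16.5, so J = (15.51, -5.616). ∠UJD = 69.1° gives JD at 91.00° from the x-axis; with |JD| = 10.9, D = (15.32, 5.282). The perpendicularity gives DM at right angles to JD, so DM runs at -179.0°; with |DM| = 10.4, M = (4.926, 5.101). The perpendicularity gives MK at right angles to DM, so MK runs at -89.00°; with |MK| = 22.1, K = (5.312, -17.00). ∠MKE = 65.9° gives KE at 25.10° from the x-axis; with |KE| = 27.7, E = (30.40, -5.246). Then |UE| = |E − U| = 30.85.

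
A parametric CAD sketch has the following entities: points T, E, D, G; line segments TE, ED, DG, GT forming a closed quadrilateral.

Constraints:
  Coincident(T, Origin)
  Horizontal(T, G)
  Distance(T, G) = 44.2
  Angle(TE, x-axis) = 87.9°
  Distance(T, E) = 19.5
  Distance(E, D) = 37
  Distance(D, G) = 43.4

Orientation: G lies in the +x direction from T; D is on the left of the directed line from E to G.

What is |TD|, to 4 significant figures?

51.38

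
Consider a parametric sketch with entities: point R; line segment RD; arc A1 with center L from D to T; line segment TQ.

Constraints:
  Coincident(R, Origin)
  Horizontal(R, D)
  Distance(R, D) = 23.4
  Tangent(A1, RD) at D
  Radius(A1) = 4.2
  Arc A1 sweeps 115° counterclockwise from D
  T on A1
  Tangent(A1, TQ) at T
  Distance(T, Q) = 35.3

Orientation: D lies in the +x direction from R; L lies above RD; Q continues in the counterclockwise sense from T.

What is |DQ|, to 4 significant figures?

39.56

R is at the origin; R and D share the same y with |RD| = 23.4 and D on the +x side, so D = (23.40, 0.000). A1 meets RD tangentially, so LD is at right angles to RD, so L = D + (0, 4.2) = (23.40, 4.200). On A1, D sits at bearing -90° from L; a 115° counterclockwise sweep puts T at bearing 25°, so T = L + 4.2·(cos 25°, sin 25°) = (27.21, 5.975). Since A1 is tangent to TQ there, LT ⟂ TQ, so TQ runs along (−sin 25°, cos 25°); with |TQ| = 35.3, Q = (12.29, 37.97). Then |DQ| = |Q − D| = 39.56.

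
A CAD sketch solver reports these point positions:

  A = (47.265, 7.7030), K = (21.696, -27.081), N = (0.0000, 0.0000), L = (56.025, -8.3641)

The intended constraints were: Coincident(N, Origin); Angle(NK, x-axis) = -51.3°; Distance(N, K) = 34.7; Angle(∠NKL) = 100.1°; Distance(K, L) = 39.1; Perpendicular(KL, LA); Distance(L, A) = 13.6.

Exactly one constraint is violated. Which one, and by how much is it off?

Distance(L, A) = 13.6 — off by 4.70.

N = (0.00, 0.00) ✓; NK at -51.30° ✓; |NK| = 34.70 ✓; ∠NKL = 100.1° ✓; |KL| = 39.10 ✓; ∠(KL, LA) = 90.00° ✓; |LA| = 18.30 ✗.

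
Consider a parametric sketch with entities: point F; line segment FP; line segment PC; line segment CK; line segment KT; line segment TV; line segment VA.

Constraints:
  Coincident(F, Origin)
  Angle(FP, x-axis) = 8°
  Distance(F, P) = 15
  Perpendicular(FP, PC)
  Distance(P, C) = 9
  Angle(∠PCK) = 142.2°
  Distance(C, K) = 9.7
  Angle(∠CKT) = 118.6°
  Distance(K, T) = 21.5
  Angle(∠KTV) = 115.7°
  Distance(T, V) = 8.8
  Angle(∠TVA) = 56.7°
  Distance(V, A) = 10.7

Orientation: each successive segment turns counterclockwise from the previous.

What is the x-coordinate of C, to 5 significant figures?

13.601

F is at the origin; FP runs at 8.0° with length 15.0, so P = (14.854, 2.0876). FP ⟂ PC, so PC runs at 98.000°; with |PC| = 9.0, C = (13.601, 11.000). So C.x = 13.601.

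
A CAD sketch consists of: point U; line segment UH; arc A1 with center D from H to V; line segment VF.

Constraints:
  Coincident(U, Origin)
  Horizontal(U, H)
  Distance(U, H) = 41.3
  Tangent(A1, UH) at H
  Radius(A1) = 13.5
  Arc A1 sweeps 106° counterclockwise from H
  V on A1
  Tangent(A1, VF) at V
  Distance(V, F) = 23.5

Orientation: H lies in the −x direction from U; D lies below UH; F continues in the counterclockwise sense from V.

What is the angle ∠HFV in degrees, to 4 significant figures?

25.27°

On A1, H sits at bearing 90° from D; a 106° counterclockwise sweep puts V at bearing 196°, so V = D + 13.5·(cos 196°, sin 196°) = (-54.28, -17.22). The tangent condition forces DV to be normal to VF, so VF runs along (−sin 196°, cos 196°); with |VF| = 23.5, F = (-47.80, -39.81). Then cos ∠HFV = FH·FV / (|FH||FV|), giving 25.27°.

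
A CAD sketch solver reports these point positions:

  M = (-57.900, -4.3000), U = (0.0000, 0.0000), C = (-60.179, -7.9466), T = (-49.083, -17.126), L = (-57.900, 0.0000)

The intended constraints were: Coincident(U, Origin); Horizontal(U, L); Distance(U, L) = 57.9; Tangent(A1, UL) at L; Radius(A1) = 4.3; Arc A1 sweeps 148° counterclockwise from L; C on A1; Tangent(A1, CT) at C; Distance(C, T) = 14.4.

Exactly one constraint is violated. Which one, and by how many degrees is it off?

Tangent(A1, CT) at C — off by 7.60°.

U = (0.00, 0.00) ✓; U.y = 0.00, L.y = 0.00 ✓; |UL| = 57.90 ✓; ∠(ML, LU) = 90.00° ✓; |ML| = 4.300 ✓; bearing(M→C) − bearing(M→L) = 148.0° ✓; |MC| = 4.300 ✓; ∠(MC, CT) = 97.60° ✗; |CT| = 14.40 ✓.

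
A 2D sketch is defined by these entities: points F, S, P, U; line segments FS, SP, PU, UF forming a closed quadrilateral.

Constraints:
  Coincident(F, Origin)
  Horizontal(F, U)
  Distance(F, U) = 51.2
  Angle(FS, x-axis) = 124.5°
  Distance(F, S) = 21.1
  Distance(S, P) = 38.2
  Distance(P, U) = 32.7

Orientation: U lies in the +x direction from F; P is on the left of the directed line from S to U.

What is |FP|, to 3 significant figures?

33.4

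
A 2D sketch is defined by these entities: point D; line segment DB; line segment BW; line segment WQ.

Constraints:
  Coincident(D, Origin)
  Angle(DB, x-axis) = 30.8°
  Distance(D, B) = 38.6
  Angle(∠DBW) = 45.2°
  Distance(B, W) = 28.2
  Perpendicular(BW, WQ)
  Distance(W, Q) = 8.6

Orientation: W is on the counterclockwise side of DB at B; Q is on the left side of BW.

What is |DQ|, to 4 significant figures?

18.82

D is at the origin; DB runs at 30.8° with length 38.6, so B = 38.6·(cos 30.8°, sin 30.8°) = (33.16, 19.76). ∠DBW = 45.2°, so BW runs at 30.8° + (180° − 45.2°) = 165.6° from the x-axis; with |BW| = 28.2, W = B + 28.2·(cos 165.6°, sin 165.6°) = (5.842, 26.78). BW ⟂ WQ; with |WQ| = 8.6 on the left of BW, Q = W + 8.6·(-0.2487, -0.9686) = (3.703, 18.45). Then |DQ| = |Q − D| = 18.82.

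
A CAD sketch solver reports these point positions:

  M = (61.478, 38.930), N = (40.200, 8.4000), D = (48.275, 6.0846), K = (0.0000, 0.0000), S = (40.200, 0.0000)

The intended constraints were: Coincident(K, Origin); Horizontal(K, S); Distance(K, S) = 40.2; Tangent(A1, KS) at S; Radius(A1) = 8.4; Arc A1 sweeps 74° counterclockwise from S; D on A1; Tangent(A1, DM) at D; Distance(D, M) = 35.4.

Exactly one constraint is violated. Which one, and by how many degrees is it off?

Tangent(A1, DM) at D — off by 5.90°.

K = (0.00, 0.00) ✓; K.y = 0.00, S.y = 0.00 ✓; |KS| = 40.20 ✓; ∠(NS, SK) = 90.00° ✓; |NS| = 8.400 ✓; bearing(N→D) − bearing(N→S) = 74.00° ✓; |ND| = 8.400 ✓; ∠(ND, DM) = 95.90° ✗; |DM| = 35.40 ✓.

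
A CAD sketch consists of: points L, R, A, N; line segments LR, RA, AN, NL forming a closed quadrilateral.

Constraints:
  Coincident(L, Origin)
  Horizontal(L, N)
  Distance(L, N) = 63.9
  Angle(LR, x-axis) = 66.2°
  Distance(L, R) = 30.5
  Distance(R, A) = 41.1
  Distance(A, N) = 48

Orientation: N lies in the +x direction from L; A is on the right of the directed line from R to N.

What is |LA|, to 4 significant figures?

21.83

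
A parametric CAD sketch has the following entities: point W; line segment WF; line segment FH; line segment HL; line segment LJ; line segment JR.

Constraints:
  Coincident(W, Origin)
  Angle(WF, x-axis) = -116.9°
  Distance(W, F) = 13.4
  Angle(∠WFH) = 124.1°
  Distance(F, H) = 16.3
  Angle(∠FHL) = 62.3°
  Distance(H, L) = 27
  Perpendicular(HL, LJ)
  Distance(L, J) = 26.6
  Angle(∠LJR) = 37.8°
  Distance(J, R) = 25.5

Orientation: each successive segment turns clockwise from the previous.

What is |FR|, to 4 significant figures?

8.837

W is at the origin; WF runs at -116.9° with length 13.4, so F = (-6.063, -11.95). ∠WFH = 124.1° gives FH at -172.8° from the x-axis; with |FH| = 16.3, H = (-22.23, -13.99). ∠FHL = 62.3° gives HL at 69.50° from the x-axis; with |HL| = 27.0, L = (-12.78, 11.30). The perpendicularity gives LJ at right angles to HL, so LJ runs at -20.50°; with |LJ| = 26.6, J = (12.14, 1.982). ∠LJR = 37.8° gives JR at -162.7° from the x-axis; with |JR| = 25.5, R = (-12.21, -5.601). Then |FR| = |R − F| = 8.837.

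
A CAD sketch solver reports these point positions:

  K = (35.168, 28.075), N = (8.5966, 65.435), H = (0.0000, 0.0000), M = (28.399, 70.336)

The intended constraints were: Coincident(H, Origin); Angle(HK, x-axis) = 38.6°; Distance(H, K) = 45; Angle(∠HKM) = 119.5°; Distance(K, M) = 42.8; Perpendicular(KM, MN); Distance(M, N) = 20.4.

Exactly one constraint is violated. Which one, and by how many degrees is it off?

Perpendicular(KM, MN) — off by 4.80°.

H = (0.00, 0.00) ✓; HK at 38.60° ✓; |HK| = 45.00 ✓; ∠HKM = 119.5° ✓; |KM| = 42.80 ✓; ∠(KM, MN) = 94.80° ✗; |MN| = 20.40 ✓.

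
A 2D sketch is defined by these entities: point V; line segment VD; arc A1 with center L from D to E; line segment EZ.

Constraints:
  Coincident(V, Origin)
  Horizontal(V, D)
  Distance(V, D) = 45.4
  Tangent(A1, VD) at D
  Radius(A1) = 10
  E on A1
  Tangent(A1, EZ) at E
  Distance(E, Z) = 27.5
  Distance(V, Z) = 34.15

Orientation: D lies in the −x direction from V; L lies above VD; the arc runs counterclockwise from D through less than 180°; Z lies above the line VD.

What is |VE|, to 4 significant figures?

37.48

Checks: |LE| = 10.00 ✓; ∠(LE, EZ) = 90.00° ✓; |EZ| = 27.50 ✓; |VZ| = 34.15 ✓.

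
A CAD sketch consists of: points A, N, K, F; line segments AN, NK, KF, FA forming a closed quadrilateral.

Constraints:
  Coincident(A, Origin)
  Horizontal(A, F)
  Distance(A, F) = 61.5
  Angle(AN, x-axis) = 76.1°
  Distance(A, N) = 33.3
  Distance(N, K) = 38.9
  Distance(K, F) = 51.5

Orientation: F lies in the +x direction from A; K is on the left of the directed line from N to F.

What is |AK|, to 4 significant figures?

64.96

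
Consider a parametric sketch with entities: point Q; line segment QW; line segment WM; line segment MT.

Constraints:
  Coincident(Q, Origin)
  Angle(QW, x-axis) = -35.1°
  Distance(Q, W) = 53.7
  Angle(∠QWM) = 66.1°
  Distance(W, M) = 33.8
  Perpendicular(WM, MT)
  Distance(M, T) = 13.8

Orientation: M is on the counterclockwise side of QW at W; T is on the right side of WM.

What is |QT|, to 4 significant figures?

64.04

Q is at the origin; QW runs at -35.1° with length 53.7, so W = 53.7·(cos -35.1°, sin -35.1°) = (43.93, -30.88). ∠QWM = 66.1°, so WM runs at -35.1° + (180° − 66.1°) = 78.80° from the x-axis; with |WM| = 33.8, M = W + 33.8·(cos 78.80°, sin 78.80°) = (50.50, 2.279). The perpendicularity gives MT at right angles to WM; with |MT| = 13.8 on the right of WM, T = M + 13.8·(0.9810, -0.1942) = (64.04, -0.4019). Then |QT| = |T − Q| = 64.04.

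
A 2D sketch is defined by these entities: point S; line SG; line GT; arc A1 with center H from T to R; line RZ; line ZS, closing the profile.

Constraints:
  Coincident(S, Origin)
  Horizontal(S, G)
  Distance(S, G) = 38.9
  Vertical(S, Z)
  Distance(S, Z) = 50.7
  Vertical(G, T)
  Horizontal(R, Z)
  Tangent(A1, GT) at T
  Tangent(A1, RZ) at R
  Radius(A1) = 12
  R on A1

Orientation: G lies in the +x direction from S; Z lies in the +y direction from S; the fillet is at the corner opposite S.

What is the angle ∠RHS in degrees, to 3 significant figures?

145°

S is at the origin; S and G share the same y with |SG| = 38.9 and G on the +x side, so G = (38.9, 0.00). SZ is vertical with |SZ| = 50.7 and Z on the +y side, so Z = (0.00, 50.7). The virtual corner opposite S is at (38.9, 50.7). The tangent condition forces HT to be normal to GT and tangency of A1 to RZ means the radius HR is perpendicular to RZ, with radius 12.0, so the center H sits 12.0 in from both sides at H = (26.9, 38.7). That places the tangent points at T = (38.9, 38.7) on GT and R = (26.9, 50.7) on RZ. Then cos ∠RHS = HR·HS / (|HR||HS|), giving 145°.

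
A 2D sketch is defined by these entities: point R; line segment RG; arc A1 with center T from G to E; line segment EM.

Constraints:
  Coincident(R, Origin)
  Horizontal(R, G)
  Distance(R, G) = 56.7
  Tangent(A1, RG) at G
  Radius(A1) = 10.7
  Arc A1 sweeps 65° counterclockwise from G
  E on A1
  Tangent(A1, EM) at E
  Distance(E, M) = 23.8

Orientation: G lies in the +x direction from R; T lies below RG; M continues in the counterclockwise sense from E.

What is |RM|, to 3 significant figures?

46.2

On A1, G sits at bearing 90° from T; a 65° counterclockwise sweep puts E at bearing 155°, so E = T + 10.7·(cos 155°, sin 155°) = (47.0, -6.18). Since A1 is tangent to EM there, TE ⟂ EM, so EM runs along (−sin 155°, cos 155°); with |EM| = 23.8, M = (36.9, -27.7). Then |RM| = |M − R| = 46.2.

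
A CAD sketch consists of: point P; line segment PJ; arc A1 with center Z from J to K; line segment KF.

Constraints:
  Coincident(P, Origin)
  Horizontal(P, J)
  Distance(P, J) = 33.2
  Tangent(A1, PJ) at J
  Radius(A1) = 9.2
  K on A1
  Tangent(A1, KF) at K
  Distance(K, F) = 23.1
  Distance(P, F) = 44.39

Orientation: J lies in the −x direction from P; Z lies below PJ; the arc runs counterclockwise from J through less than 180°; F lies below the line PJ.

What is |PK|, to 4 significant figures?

43.36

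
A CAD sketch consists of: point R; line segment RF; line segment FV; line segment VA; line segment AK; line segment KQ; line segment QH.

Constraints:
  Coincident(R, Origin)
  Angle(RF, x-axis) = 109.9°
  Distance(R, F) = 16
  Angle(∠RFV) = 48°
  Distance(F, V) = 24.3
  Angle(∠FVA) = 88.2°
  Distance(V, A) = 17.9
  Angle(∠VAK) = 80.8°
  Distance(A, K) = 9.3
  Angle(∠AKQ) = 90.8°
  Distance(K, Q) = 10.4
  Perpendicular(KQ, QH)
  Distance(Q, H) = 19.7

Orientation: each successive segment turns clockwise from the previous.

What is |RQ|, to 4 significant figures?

8.313

∠VAK = 80.8° gives AK at 146.9° from the x-axis; with |AK| = 9.3, K = (2.026, -5.384). ∠AKQ = 90.8° gives KQ at 57.70° from the x-axis; with |KQ| = 10.4, Q = (7.583, 3.407). Then |RQ| = |Q − R| = 8.313.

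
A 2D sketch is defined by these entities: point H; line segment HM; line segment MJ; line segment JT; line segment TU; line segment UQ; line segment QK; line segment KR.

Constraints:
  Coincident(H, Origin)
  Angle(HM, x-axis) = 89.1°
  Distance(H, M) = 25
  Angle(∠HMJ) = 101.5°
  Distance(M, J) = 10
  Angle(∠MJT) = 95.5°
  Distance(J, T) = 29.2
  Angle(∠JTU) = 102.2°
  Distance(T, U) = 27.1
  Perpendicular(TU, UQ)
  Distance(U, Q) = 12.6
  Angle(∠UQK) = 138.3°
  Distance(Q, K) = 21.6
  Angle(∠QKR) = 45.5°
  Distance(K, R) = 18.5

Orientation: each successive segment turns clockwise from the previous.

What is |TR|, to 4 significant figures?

15.42

H is at the origin; HM runs at 89.1° with length 25.0, so M = (0.3927, 25.00). ∠HMJ = 101.5° gives MJ at 10.60° from the x-axis; with |MJ| = 10.0, J = (10.22, 26.84). ∠MJT = 95.5° gives JT at -73.90° from the x-axis; with |JT| = 29.2, T = (18.32, -1.218). ∠JTU = 102.2° gives TU at -151.7° from the x-axis; with |TU| = 27.1, U = (-5.541, -14.07). TU is perpendicular to UQ, so UQ runs at 118.3°; with |UQ| = 12.6, Q = (-11.51, -2.972). ∠UQK = 138.3° gives QK at 76.60° from the x-axis; with |QK| = 21.6, K = (-6.509, 18.04). ∠QKR = 45.5° gives KR at -57.90° from the x-axis; with |KR| = 18.5, R = (3.322, 2.368). Then |TR| = |R − T| = 15.42.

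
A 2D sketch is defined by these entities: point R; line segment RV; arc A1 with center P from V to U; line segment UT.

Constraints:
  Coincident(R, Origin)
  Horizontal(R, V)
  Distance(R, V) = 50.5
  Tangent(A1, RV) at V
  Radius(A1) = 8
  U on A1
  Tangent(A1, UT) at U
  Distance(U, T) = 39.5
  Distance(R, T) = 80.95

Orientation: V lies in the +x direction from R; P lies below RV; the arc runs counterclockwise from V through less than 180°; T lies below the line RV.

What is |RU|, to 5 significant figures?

45.891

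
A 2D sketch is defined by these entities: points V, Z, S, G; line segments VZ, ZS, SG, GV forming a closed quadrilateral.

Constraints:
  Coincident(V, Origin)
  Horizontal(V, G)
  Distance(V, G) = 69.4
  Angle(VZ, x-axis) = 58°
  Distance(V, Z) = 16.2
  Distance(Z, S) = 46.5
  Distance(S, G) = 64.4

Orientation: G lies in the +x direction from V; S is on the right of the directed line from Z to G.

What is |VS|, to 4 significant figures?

35.27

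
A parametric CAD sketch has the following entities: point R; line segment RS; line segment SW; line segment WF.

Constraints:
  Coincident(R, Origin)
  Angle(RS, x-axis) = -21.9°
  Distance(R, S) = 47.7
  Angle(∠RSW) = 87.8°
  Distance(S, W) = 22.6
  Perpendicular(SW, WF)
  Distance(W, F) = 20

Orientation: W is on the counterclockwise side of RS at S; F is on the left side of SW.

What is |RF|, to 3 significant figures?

34.6

R is at the origin; RS runs at -21.9° with length 47.7, so S = 47.7·(cos -21.9°, sin -21.9°) = (44.3, -17.8). ∠RSW = 87.8°, so SW runs at -21.9° + (180° − 87.8°) = 70.3° from the x-axis; with |SW| = 22.6, W = S + 22.6·(cos 70.3°, sin 70.3°) = (51.9, 3.49). SW ⟂ WF; with |WF| = 20.0 on the left of SW, F = W + 20.0·(-0.941, 0.337) = (33.0, 10.2). Then |RF| = |F − R| = 34.6.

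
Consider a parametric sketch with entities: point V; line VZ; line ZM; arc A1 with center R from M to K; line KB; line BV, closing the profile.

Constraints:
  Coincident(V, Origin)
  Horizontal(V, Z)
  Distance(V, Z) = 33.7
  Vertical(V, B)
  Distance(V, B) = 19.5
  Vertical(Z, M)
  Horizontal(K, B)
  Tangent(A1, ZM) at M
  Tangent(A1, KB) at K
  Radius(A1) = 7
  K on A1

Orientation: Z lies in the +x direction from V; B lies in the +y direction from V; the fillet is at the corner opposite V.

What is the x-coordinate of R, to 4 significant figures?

26.70

V is at the origin; V and Z share the same y with |VZ| = 33.7 and Z on the +x side, so Z = (33.70, 0.000). VB is vertical with |VB| = 19.5 and B on the +y side, so B = (0.000, 19.50). The virtual corner opposite V is at (33.70, 19.50). The tangent condition forces RM to be normal to ZM and tangency of A1 to KB means the radius RK is perpendicular to KB, with radius 7.0, so the center R sits 7.0 in from both sides at R = (26.70, 12.50). So R.x = 26.70.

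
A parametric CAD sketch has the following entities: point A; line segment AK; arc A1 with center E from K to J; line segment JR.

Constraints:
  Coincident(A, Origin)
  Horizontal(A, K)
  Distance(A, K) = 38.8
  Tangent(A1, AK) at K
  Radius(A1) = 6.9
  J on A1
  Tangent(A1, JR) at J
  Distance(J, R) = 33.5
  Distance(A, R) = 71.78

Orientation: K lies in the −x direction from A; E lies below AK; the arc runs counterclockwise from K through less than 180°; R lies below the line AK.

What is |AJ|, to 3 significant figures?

43.9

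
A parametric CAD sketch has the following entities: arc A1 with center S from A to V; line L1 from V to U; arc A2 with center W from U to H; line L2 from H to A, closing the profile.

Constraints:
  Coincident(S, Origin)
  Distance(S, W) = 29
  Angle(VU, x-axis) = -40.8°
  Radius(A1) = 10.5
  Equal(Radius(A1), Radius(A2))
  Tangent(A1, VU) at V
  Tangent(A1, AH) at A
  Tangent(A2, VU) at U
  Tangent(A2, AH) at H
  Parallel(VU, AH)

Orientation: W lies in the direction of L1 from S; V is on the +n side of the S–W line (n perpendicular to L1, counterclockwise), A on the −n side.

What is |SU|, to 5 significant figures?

30.842

Tangency of A1 to both parallel lines with radius 10.5 puts V and A at S ± 10.5·n: V = (6.8609, 7.9484), A = (-6.8609, -7.9484). Equal radii place U and H the same way about W: U = W + 10.5·n = (28.814, -11.001), H = W − 10.5·n = (15.092, -26.898). Then |SU| = |U − S| = 30.842.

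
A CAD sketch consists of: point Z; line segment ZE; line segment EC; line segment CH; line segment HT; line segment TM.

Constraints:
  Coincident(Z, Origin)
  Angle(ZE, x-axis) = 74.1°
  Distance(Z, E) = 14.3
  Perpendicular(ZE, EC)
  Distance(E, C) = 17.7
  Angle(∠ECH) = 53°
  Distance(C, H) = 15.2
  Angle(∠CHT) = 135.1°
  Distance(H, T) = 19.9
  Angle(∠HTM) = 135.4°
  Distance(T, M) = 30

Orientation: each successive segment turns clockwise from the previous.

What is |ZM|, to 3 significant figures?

39.2

Z is at the origin; ZE runs at 74.1° with length 14.3, so E = (3.92, 13.8). The perpendicularity gives EC at right angles to ZE, so EC runs at -15.9°; with |EC| = 17.7, C = (20.9, 8.90). ∠ECH = 53.0° gives CH at -143° from the x-axis; with |CH| = 15.2, H = (8.82, -0.265). ∠CHT = 135.1° gives HT at 172° from the x-axis; with |HT| = 19.9, T = (-10.9, 2.44). ∠HTM = 135.4° gives TM at 128° from the x-axis; with |TM| = 30.0, M = (-29.2, 26.2). Then |ZM| = |M − Z| = 39.2.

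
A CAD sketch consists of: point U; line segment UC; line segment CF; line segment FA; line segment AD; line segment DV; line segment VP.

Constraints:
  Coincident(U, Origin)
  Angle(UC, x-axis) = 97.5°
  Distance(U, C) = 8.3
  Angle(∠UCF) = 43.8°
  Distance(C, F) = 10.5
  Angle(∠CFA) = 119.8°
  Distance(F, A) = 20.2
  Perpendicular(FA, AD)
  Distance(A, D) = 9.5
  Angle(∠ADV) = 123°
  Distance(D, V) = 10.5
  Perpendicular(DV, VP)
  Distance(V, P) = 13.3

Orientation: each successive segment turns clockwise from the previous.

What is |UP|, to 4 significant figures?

3.048

∠ADV = 123.0° gives DV at 114.1° from the x-axis; with |DV| = 10.5, V = (-9.687, -7.238). The perpendicularity gives VP at right angles to DV, so VP runs at 24.10°; with |VP| = 13.3, P = (2.454, -1.808). Then |UP| = |P − U| = 3.048.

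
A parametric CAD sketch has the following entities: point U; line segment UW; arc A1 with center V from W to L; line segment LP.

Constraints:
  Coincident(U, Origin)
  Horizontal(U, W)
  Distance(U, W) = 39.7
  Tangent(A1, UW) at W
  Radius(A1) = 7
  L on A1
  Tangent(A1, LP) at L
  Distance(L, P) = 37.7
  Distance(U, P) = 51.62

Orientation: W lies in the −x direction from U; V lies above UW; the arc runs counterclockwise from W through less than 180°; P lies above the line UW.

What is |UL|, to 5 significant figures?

33.321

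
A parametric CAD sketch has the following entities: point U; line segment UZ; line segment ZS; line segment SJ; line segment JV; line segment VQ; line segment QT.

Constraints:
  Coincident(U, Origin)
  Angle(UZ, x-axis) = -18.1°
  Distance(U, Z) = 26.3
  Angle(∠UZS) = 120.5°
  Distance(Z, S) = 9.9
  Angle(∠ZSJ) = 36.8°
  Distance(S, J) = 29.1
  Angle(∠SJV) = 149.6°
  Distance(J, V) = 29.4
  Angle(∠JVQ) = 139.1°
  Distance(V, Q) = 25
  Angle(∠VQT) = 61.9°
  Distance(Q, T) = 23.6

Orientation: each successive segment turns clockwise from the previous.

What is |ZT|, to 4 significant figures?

42.49

U is at the origin; UZ runs at -18.1° with length 26.3, so Z = (25.00, -8.171). ∠UZS = 120.5° gives ZS at -77.60° from the x-axis; with |ZS| = 9.9, S = (27.12, -17.84). ∠ZSJ = 36.8° gives SJ at 139.2° from the x-axis; with |SJ| = 29.1, J = (5.096, 1.175). ∠SJV = 149.6° gives JV at 108.8° from the x-axis; with |JV| = 29.4, V = (-4.379, 29.01). ∠JVQ = 139.1° gives VQ at 67.90° from the x-axis; with |VQ| = 25.0, Q = (5.027, 52.17). ∠VQT = 61.9° gives QT at -50.20° from the x-axis; with |QT| = 23.6, T = (20.13, 34.04). Then |ZT| = |T − Z| = 42.49.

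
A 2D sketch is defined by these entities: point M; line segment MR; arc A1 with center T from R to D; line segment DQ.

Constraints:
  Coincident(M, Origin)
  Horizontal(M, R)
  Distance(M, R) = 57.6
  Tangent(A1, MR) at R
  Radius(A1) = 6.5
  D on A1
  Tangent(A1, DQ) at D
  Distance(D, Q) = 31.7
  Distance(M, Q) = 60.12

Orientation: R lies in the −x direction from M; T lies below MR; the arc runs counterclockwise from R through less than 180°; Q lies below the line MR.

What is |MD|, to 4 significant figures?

63.97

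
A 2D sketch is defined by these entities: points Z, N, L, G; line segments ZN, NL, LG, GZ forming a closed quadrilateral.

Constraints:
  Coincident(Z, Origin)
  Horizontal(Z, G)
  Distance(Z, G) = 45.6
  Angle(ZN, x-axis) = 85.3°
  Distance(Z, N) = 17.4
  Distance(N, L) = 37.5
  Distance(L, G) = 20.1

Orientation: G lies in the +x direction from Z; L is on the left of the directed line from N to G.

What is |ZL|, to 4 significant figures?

43.26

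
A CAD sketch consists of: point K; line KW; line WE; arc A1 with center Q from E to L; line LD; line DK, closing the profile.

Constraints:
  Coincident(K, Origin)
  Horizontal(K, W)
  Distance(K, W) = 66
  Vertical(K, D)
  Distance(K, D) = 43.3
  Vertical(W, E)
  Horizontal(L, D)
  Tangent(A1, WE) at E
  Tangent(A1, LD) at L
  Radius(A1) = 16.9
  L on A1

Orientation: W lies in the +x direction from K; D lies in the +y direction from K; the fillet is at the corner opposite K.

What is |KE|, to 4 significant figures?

71.08

K is at the origin; KW is horizontal with |KW| = 66.0 and W on the +x side, so W = (66.00, 0.000). K and D share the same x with |KD| = 43.3 and D on the +y side, so D = (0.000, 43.30). The virtual corner opposite K is at (66.00, 43.30). A1 meets WE tangentially, so QE is at right angles to WE and tangency of A1 to LD means the radius QL is perpendicular to LD, with radius 16.9, so the center Q sits 16.9 in from both sides at Q = (49.10, 26.40). That places the tangent points at E = (66.00, 26.40) on WE and L = (49.10, 43.30) on LD. Then |KE| = |E − K| = 71.08.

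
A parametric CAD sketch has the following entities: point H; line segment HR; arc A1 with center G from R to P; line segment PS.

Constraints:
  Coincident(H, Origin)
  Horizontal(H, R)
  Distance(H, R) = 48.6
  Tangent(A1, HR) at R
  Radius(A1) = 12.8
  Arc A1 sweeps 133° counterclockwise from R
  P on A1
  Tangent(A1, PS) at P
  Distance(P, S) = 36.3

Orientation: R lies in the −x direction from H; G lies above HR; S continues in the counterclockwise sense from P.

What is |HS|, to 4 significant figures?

80.04

On A1, R sits at bearing -90° from G; a 133° counterclockwise sweep puts P at bearing 43°, so P = G + 12.8·(cos 43°, sin 43°) = (-39.24, 21.53). The tangent condition forces GP to be normal to PS, so PS runs along (−sin 43°, cos 43°); with |PS| = 36.3, S = (-64.00, 48.08). Then |HS| = |S − H| = 80.04.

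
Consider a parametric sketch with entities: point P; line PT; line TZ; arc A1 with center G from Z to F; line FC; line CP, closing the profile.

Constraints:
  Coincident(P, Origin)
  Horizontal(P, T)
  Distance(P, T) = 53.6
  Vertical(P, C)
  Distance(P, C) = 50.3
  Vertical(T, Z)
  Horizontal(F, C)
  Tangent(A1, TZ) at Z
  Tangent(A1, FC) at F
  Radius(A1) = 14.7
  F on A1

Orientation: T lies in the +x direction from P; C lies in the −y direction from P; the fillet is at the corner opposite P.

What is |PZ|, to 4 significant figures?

64.35

P is at the origin; P and T share the same y with |PT| = 53.6 and T on the +x side, so T = (53.60, 0.000). PC is vertical with |PC| = 50.3 and C on the −y side, so C = (0.000, -50.30). The virtual corner opposite P is at (53.60, -50.30). A1 meets TZ tangentially, so GZ is at right angles to TZ and tangency of A1 to FC means the radius GF is perpendicular to FC, with radius 14.7, so the center G sits 14.7 in from both sides at G = (38.90, -35.60). That places the tangent points at Z = (53.60, -35.60) on TZ and F = (38.90, -50.30) on FC. Then |PZ| = |Z − P| = 64.35.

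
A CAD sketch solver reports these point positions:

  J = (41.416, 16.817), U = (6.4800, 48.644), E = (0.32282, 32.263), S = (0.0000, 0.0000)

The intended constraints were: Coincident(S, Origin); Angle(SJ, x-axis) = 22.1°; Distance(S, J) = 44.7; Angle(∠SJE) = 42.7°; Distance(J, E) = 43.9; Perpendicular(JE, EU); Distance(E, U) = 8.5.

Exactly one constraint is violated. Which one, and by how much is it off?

Distance(E, U) = 8.5 — off by 9.00.

S = (0.00, 0.00) ✓; SJ at 22.10° ✓; |SJ| = 44.70 ✓; ∠SJE = 42.70° ✓; |JE| = 43.90 ✓; ∠(JE, EU) = 90.00° ✓; |EU| = 17.50 ✗.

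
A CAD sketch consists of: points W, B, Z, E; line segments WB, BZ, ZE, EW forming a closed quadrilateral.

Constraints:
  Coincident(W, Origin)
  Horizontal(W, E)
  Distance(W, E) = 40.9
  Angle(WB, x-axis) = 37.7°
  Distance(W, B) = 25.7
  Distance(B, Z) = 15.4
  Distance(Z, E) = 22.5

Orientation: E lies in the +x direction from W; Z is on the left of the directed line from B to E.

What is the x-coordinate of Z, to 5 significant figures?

34.570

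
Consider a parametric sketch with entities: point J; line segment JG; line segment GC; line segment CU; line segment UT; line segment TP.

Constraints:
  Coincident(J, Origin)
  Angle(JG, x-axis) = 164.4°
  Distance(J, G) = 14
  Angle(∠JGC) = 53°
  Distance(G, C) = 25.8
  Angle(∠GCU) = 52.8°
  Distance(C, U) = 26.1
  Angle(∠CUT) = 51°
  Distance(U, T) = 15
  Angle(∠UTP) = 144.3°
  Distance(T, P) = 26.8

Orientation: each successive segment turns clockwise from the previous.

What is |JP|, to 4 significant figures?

30.88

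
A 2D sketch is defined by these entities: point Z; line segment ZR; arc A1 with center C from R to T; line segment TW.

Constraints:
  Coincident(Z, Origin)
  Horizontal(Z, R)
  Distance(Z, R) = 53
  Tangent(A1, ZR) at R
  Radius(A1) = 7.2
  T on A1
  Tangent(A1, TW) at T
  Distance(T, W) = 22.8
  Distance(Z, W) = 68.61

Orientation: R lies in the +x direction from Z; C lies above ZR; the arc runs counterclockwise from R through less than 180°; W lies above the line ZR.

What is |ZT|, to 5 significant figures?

60.539

Z is at the origin; Z and R share the same y with |ZR| = 53.0 and R on the +x side, so R = (53.000, 0.0000). Tangency of A1 to ZR means the radius CR is perpendicular to ZR, so C = R + (0, 7.2) = (53.000, 7.2000). Since CT ⟂ TW (tangency), |CW| = √(7.2² + 22.8²) = 23.910 regardless of where T sits on A1. So W lies on both circle(Z, 68.61) and circle(C, 23.910); the above-ZR intersection is W = (62.018, 29.344). T is the foot of the tangent from W: T = (60.176, 6.6184).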